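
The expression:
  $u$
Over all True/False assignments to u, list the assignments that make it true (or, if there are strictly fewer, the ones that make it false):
is true only for:
  u=True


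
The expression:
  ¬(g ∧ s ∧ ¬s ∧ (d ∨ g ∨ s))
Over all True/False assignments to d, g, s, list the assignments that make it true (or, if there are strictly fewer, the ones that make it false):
is always true.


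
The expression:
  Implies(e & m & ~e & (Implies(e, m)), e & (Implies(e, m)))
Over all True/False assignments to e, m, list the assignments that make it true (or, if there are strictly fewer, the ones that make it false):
is always true.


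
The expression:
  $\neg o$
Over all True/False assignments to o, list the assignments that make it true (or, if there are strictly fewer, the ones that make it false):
is true only for:
  o=False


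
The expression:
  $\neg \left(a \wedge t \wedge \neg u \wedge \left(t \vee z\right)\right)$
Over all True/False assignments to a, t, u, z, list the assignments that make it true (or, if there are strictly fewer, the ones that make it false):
is false only for:
  a=True, t=True, u=False, z=False;
  a=True, t=True, u=False, z=True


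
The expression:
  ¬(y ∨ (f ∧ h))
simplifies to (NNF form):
¬y ∧ (¬f ∨ ¬h)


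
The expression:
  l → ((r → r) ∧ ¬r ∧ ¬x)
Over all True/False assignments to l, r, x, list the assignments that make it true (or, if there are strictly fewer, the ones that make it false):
is false only for:
  l=True, r=False, x=True;
  l=True, r=True, x=False;
  l=True, r=True, x=True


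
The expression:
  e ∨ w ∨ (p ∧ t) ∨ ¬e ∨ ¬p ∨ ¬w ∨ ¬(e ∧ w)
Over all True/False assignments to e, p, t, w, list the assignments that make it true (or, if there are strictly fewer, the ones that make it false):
is always true.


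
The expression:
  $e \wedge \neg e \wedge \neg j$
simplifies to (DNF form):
$\text{False}$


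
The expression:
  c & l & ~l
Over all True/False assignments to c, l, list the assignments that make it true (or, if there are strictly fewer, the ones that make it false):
is never true.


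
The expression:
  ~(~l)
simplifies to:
l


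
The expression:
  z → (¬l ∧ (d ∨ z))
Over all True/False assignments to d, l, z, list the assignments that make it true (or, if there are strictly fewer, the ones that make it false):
is false only for:
  d=False, l=True, z=True;
  d=True, l=True, z=True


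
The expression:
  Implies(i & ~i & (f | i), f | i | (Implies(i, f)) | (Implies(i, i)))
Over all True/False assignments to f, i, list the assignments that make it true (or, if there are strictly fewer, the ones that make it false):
is always true.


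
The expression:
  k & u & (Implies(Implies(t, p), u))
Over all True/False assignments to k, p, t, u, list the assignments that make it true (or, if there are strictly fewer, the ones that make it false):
is true only for:
  k=True, p=False, t=False, u=True;
  k=True, p=False, t=True, u=True;
  k=True, p=True, t=False, u=True;
  k=True, p=True, t=True, u=True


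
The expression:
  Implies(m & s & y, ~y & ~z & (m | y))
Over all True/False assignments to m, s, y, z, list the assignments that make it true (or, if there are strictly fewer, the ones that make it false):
is false only for:
  m=True, s=True, y=True, z=False;
  m=True, s=True, y=True, z=True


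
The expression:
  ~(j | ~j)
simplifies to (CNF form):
False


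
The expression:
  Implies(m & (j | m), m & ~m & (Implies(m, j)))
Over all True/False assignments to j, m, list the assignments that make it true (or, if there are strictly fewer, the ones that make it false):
is true only for:
  j=False, m=False;
  j=True, m=False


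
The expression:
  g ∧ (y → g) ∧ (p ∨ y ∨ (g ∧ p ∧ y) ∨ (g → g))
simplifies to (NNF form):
g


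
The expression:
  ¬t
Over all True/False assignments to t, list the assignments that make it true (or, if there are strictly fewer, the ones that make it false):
is true only for:
  t=False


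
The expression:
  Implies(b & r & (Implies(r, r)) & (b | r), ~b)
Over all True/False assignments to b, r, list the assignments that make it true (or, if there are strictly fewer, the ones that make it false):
is false only for:
  b=True, r=True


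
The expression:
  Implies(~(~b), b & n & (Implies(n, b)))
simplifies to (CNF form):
n | ~b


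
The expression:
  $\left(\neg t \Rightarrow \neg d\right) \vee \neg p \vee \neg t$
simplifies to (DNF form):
$\text{True}$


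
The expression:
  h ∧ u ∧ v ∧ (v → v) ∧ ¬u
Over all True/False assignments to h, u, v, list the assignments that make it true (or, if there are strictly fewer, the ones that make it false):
is never true.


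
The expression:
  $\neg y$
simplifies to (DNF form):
$\neg y$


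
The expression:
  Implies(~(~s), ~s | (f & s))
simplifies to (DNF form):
f | ~s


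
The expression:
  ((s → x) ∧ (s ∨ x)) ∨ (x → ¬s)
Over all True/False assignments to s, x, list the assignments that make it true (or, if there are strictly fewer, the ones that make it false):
is always true.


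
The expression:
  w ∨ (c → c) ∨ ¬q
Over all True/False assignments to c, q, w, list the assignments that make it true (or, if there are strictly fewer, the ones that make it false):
is always true.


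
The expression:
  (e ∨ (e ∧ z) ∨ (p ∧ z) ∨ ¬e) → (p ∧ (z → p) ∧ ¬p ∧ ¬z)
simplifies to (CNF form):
False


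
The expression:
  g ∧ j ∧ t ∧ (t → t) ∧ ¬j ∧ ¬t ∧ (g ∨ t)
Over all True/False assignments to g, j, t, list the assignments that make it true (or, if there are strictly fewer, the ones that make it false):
is never true.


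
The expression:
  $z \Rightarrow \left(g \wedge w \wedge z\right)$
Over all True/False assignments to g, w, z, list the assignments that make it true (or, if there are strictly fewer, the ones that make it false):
is false only for:
  g=False, w=False, z=True;
  g=False, w=True, z=True;
  g=True, w=False, z=True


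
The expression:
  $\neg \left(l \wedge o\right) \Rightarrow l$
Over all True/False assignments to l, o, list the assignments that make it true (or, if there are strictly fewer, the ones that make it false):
is true only for:
  l=True, o=False;
  l=True, o=True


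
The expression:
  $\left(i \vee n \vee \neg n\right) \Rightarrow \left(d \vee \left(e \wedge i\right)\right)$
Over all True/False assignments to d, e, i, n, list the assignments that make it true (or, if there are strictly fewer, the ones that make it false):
is false only for:
  d=False, e=False, i=False, n=False;
  d=False, e=False, i=False, n=True;
  d=False, e=False, i=True, n=False;
  d=False, e=False, i=True, n=True;
  d=False, e=True, i=False, n=False;
  d=False, e=True, i=False, n=True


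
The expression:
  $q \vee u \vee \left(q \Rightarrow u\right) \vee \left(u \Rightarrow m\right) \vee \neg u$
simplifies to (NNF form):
$\text{True}$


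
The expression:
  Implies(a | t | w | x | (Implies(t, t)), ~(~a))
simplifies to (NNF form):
a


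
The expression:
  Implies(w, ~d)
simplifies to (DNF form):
~d | ~w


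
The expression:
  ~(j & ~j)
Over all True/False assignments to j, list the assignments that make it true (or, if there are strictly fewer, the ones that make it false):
is always true.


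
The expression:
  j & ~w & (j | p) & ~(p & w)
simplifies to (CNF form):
j & ~w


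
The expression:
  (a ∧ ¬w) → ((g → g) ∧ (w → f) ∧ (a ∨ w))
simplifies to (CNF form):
True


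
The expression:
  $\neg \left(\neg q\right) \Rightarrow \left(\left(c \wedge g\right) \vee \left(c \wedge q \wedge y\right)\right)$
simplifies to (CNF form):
$\left(c \vee \neg q\right) \wedge \left(g \vee y \vee \neg q\right)$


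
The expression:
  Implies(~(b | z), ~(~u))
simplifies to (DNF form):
b | u | z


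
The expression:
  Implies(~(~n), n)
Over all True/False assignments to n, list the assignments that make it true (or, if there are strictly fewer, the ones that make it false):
is always true.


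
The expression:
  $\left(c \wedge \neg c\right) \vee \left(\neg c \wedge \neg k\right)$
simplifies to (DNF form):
$\neg c \wedge \neg k$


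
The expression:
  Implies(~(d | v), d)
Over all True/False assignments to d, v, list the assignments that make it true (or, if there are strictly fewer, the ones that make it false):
is false only for:
  d=False, v=False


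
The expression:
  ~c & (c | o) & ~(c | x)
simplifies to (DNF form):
o & ~c & ~x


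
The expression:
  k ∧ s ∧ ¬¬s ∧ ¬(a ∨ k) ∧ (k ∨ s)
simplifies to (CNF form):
False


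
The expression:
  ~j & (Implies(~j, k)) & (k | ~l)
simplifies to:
k & ~j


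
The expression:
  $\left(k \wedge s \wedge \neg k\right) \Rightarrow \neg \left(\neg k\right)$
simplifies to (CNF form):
$\text{True}$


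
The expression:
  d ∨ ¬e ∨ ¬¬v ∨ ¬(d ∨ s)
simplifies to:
d ∨ v ∨ ¬e ∨ ¬s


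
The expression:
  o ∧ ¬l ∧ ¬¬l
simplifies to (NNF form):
False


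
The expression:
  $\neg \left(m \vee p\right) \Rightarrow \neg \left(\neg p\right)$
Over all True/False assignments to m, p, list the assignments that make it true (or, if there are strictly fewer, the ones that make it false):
is false only for:
  m=False, p=False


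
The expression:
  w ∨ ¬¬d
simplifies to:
d ∨ w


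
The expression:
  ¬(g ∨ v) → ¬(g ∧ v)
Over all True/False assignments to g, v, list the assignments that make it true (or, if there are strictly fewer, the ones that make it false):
is always true.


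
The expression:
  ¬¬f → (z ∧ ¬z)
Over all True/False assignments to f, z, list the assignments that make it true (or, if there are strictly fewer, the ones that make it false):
is true only for:
  f=False, z=False;
  f=False, z=True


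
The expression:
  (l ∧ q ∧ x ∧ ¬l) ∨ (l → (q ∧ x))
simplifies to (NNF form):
(q ∧ x) ∨ ¬l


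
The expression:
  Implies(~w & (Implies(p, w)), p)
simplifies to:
p | w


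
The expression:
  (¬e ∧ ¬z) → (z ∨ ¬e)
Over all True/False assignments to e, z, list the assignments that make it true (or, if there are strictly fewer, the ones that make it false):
is always true.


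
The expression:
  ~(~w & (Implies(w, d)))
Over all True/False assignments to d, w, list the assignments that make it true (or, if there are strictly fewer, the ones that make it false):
is true only for:
  d=False, w=True;
  d=True, w=True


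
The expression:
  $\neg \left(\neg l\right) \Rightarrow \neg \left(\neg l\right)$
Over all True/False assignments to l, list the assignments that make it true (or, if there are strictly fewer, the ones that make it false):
is always true.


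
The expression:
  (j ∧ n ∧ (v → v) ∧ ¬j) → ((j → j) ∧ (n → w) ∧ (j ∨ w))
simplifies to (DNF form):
True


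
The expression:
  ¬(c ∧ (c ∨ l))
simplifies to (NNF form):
¬c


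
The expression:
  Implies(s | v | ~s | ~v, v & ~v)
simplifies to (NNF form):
False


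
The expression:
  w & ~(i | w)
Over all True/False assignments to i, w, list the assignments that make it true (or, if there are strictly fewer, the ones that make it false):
is never true.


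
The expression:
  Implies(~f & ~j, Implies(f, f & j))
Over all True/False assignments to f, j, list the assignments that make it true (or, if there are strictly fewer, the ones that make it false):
is always true.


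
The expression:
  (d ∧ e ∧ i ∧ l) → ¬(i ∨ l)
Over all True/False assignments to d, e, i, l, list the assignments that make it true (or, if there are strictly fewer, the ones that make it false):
is false only for:
  d=True, e=True, i=True, l=True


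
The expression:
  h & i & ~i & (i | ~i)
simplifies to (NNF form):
False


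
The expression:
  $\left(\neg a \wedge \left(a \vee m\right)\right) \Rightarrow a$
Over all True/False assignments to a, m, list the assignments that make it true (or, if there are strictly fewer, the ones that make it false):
is false only for:
  a=False, m=True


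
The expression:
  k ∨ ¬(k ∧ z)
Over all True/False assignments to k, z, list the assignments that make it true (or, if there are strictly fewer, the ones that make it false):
is always true.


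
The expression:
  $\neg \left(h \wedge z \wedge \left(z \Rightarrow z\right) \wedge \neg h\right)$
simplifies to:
$\text{True}$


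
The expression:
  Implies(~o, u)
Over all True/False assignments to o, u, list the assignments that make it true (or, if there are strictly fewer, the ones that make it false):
is false only for:
  o=False, u=False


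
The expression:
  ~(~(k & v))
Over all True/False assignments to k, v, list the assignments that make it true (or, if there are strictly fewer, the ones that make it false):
is true only for:
  k=True, v=True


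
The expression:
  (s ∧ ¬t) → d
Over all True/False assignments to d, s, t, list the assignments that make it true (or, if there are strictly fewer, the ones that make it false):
is false only for:
  d=False, s=True, t=False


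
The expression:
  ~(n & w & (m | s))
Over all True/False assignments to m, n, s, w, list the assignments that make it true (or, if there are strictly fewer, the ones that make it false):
is false only for:
  m=False, n=True, s=True, w=True;
  m=True, n=True, s=False, w=True;
  m=True, n=True, s=True, w=True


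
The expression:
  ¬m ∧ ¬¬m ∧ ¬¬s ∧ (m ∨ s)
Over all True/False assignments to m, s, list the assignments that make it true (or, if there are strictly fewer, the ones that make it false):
is never true.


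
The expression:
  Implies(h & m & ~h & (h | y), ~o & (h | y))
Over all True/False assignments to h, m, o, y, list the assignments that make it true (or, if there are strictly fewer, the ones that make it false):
is always true.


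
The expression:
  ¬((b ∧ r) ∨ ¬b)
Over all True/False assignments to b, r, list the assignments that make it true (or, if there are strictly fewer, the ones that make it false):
is true only for:
  b=True, r=False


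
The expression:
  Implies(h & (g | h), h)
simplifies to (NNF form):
True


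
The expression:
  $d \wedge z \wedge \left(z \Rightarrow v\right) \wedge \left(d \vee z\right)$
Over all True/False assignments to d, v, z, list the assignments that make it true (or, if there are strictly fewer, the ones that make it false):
is true only for:
  d=True, v=True, z=True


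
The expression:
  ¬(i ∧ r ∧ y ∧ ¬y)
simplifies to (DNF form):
True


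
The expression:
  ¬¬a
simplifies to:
a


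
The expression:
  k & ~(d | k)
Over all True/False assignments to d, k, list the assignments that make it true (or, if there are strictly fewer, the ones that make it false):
is never true.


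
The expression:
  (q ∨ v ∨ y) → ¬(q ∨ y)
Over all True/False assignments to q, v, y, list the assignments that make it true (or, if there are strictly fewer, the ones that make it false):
is true only for:
  q=False, v=False, y=False;
  q=False, v=True, y=False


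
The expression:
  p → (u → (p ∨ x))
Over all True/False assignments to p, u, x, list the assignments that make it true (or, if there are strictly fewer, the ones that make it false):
is always true.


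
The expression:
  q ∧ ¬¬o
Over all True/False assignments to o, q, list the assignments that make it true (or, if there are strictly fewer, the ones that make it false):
is true only for:
  o=True, q=True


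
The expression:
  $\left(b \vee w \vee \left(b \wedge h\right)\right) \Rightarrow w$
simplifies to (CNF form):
$w \vee \neg b$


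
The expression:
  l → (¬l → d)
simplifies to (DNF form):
True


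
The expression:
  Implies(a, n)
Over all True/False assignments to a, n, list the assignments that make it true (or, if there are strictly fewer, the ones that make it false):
is false only for:
  a=True, n=False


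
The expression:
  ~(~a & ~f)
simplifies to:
a | f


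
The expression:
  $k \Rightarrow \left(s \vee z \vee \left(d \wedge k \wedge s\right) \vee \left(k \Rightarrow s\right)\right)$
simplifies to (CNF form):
$s \vee z \vee \neg k$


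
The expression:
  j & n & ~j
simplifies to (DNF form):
False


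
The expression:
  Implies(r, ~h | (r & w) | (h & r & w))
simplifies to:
w | ~h | ~r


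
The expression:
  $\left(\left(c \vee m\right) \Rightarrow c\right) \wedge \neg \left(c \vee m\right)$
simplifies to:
$\neg c \wedge \neg m$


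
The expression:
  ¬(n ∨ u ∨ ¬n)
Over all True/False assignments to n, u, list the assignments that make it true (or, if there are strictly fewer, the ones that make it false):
is never true.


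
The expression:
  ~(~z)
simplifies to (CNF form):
z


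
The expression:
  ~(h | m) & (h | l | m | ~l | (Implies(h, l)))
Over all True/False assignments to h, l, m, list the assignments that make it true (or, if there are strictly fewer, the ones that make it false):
is true only for:
  h=False, l=False, m=False;
  h=False, l=True, m=False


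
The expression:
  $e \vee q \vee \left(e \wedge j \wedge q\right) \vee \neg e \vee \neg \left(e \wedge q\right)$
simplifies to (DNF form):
$\text{True}$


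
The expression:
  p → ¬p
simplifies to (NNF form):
¬p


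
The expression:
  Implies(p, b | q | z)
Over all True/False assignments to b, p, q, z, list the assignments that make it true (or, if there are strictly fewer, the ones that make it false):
is false only for:
  b=False, p=True, q=False, z=False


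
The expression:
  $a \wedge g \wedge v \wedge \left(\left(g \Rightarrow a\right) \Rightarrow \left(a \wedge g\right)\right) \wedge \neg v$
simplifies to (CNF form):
$\text{False}$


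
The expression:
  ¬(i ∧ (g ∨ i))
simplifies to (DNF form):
¬i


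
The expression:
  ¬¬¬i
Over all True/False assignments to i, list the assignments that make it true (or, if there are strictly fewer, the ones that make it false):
is true only for:
  i=False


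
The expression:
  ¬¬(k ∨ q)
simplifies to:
k ∨ q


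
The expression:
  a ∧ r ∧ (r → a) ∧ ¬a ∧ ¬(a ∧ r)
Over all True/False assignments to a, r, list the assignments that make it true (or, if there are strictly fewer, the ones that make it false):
is never true.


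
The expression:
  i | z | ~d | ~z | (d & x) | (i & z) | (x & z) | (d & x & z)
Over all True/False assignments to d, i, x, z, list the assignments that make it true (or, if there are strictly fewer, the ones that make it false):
is always true.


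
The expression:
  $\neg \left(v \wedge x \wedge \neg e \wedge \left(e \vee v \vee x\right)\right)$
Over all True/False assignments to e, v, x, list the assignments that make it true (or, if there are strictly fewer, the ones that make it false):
is false only for:
  e=False, v=True, x=True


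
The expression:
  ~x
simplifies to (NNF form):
~x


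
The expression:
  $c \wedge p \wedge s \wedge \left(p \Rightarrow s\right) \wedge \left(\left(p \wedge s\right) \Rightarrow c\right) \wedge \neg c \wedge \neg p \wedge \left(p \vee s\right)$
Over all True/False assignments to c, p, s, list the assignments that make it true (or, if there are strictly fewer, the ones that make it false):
is never true.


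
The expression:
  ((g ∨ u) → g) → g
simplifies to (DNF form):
g ∨ u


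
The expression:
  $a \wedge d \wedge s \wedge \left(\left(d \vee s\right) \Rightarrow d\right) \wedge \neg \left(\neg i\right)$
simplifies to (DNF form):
$a \wedge d \wedge i \wedge s$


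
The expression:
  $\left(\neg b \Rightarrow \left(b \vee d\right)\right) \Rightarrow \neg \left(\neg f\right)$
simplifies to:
$f \vee \left(\neg b \wedge \neg d\right)$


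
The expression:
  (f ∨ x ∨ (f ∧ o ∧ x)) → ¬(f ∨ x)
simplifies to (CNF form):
¬f ∧ ¬x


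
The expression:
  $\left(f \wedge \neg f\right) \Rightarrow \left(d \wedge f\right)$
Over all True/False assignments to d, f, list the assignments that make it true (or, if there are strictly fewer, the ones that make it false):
is always true.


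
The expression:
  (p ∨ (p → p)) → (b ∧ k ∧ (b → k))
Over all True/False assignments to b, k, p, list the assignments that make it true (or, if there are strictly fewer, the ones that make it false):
is true only for:
  b=True, k=True, p=False;
  b=True, k=True, p=True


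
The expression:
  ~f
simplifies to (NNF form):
~f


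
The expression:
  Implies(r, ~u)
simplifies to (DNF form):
~r | ~u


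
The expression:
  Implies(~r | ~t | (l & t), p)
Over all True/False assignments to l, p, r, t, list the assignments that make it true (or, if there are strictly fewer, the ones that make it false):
is false only for:
  l=False, p=False, r=False, t=False;
  l=False, p=False, r=False, t=True;
  l=False, p=False, r=True, t=False;
  l=True, p=False, r=False, t=False;
  l=True, p=False, r=False, t=True;
  l=True, p=False, r=True, t=False;
  l=True, p=False, r=True, t=True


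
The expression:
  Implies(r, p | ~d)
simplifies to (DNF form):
p | ~d | ~r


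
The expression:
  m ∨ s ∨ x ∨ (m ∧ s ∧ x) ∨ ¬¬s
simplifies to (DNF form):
m ∨ s ∨ x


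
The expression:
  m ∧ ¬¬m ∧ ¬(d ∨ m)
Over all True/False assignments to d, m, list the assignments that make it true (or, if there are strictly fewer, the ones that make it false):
is never true.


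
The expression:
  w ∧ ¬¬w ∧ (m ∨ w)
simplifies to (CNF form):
w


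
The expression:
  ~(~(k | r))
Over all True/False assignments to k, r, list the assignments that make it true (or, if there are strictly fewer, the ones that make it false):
is false only for:
  k=False, r=False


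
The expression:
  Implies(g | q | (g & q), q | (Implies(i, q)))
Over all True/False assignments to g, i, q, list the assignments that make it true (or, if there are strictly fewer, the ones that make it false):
is false only for:
  g=True, i=True, q=False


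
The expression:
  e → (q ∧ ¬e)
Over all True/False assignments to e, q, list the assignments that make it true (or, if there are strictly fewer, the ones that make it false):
is true only for:
  e=False, q=False;
  e=False, q=True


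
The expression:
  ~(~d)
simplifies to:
d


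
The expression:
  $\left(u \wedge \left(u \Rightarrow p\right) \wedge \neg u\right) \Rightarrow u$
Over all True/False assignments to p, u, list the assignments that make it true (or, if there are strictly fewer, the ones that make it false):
is always true.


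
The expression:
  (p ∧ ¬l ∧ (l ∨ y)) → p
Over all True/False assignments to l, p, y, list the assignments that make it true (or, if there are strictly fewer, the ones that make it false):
is always true.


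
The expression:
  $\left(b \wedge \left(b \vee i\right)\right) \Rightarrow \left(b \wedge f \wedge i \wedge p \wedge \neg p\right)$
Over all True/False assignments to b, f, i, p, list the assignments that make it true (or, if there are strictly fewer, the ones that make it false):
is true only for:
  b=False, f=False, i=False, p=False;
  b=False, f=False, i=False, p=True;
  b=False, f=False, i=True, p=False;
  b=False, f=False, i=True, p=True;
  b=False, f=True, i=False, p=False;
  b=False, f=True, i=False, p=True;
  b=False, f=True, i=True, p=False;
  b=False, f=True, i=True, p=True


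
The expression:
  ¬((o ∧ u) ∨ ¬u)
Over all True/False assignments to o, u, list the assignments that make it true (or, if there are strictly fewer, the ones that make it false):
is true only for:
  o=False, u=True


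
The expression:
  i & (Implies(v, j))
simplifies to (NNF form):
i & (j | ~v)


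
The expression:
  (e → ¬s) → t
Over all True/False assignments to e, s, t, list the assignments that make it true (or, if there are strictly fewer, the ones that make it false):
is false only for:
  e=False, s=False, t=False;
  e=False, s=True, t=False;
  e=True, s=False, t=False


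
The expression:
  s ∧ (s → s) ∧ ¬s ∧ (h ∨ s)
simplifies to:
False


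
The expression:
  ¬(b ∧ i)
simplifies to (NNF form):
¬b ∨ ¬i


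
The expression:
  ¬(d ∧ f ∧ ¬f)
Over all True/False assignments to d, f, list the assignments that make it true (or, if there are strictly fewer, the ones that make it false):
is always true.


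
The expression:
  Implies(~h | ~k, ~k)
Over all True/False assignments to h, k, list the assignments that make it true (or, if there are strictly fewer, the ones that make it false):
is false only for:
  h=False, k=True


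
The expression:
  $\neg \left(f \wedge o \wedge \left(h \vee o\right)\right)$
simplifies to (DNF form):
$\neg f \vee \neg o$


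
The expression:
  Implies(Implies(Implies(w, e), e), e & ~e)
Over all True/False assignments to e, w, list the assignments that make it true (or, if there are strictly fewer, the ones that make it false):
is true only for:
  e=False, w=False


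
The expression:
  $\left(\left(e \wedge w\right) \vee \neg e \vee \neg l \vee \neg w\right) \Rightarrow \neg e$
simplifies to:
$\neg e$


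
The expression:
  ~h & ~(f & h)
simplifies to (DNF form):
~h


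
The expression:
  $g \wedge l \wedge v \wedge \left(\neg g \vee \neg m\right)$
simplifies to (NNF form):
$g \wedge l \wedge v \wedge \neg m$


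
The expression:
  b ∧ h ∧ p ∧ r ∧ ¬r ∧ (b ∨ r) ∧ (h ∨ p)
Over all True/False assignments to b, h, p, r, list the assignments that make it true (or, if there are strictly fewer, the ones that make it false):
is never true.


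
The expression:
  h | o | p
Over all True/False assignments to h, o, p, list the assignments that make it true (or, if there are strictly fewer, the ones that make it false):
is false only for:
  h=False, o=False, p=False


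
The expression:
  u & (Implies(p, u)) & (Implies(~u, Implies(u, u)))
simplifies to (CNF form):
u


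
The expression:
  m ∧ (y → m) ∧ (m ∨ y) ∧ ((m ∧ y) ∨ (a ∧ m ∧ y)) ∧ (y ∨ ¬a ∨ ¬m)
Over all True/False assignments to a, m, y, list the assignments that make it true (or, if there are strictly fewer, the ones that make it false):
is true only for:
  a=False, m=True, y=True;
  a=True, m=True, y=True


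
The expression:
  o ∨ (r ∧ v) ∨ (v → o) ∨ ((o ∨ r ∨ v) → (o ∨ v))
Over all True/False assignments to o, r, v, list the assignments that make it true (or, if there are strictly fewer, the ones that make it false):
is always true.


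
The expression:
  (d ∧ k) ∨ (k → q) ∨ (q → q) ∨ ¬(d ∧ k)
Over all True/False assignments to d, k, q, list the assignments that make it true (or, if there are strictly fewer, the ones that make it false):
is always true.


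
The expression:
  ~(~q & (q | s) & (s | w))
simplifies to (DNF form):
q | ~s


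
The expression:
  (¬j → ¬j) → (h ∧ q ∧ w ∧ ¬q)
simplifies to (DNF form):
False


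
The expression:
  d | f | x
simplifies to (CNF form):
d | f | x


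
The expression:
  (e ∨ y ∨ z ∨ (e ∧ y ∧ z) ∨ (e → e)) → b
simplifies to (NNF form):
b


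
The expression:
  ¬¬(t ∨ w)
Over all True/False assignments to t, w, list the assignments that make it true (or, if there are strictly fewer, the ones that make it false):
is false only for:
  t=False, w=False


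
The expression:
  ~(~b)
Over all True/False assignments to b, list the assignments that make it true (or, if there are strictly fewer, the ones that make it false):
is true only for:
  b=True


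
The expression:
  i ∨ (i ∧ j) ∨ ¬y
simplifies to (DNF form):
i ∨ ¬y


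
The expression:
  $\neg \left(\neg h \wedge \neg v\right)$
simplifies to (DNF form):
$h \vee v$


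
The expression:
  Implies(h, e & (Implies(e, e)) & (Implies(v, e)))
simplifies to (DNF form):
e | ~h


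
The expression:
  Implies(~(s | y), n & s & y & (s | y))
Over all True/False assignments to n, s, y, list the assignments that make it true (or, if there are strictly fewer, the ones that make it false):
is false only for:
  n=False, s=False, y=False;
  n=True, s=False, y=False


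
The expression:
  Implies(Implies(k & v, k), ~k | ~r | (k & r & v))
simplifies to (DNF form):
v | ~k | ~r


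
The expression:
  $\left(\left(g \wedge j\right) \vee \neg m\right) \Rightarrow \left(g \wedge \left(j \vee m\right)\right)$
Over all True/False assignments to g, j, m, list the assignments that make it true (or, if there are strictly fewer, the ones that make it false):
is false only for:
  g=False, j=False, m=False;
  g=False, j=True, m=False;
  g=True, j=False, m=False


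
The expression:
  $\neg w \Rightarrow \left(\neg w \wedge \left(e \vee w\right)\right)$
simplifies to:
$e \vee w$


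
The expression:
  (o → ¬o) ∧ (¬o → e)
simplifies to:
e ∧ ¬o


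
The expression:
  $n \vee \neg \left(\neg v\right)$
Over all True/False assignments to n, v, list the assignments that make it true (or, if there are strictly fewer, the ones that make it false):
is false only for:
  n=False, v=False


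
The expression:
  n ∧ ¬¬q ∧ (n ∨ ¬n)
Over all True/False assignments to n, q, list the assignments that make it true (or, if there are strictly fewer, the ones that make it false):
is true only for:
  n=True, q=True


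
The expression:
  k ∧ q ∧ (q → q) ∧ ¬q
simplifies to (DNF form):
False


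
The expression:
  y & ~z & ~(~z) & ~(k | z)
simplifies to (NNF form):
False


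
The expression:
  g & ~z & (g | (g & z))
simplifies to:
g & ~z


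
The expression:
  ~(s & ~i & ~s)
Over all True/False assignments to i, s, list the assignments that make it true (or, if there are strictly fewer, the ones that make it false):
is always true.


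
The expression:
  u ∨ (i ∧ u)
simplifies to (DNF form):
u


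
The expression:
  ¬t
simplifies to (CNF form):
¬t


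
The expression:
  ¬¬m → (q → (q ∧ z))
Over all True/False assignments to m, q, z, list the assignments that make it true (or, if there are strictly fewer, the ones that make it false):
is false only for:
  m=True, q=True, z=False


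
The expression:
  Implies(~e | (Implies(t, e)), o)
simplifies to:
o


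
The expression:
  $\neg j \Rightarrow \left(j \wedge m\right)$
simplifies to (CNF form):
$j$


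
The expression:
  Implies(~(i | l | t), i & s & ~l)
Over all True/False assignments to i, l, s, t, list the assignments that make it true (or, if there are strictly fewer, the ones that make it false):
is false only for:
  i=False, l=False, s=False, t=False;
  i=False, l=False, s=True, t=False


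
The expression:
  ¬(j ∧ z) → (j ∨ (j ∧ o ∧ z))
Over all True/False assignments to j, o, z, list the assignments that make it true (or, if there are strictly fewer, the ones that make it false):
is true only for:
  j=True, o=False, z=False;
  j=True, o=False, z=True;
  j=True, o=True, z=False;
  j=True, o=True, z=True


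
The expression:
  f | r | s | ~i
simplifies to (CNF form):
f | r | s | ~i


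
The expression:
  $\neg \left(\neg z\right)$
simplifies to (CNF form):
$z$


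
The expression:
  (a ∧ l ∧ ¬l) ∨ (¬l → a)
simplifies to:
a ∨ l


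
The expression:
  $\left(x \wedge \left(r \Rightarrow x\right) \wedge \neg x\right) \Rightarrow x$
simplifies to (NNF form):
$\text{True}$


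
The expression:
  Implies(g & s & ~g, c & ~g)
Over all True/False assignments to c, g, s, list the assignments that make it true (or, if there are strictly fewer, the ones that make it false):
is always true.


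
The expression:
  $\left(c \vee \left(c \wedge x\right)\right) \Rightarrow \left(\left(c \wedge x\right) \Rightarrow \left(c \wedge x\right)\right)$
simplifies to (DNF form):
$\text{True}$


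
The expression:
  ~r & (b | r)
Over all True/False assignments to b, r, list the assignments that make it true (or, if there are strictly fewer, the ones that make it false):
is true only for:
  b=True, r=False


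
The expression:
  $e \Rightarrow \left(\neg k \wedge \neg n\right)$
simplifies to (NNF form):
$\left(\neg k \wedge \neg n\right) \vee \neg e$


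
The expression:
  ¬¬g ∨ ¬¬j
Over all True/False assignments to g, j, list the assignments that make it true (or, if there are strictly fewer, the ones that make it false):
is false only for:
  g=False, j=False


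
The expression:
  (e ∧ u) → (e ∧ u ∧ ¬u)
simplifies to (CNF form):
¬e ∨ ¬u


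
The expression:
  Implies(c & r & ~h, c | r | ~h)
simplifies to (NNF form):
True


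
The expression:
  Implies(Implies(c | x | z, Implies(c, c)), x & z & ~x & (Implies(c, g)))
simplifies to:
False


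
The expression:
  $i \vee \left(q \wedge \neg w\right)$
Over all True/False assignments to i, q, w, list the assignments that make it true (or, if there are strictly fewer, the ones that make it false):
is false only for:
  i=False, q=False, w=False;
  i=False, q=False, w=True;
  i=False, q=True, w=True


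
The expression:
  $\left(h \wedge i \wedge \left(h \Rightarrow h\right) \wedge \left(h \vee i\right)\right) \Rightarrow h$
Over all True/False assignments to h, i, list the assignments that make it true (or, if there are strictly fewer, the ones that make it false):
is always true.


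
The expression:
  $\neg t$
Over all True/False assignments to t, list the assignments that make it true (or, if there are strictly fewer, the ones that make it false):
is true only for:
  t=False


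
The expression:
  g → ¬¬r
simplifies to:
r ∨ ¬g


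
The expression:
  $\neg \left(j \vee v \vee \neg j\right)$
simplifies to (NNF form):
$\text{False}$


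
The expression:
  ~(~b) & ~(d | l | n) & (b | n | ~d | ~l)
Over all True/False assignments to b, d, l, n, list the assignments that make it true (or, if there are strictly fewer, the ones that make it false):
is true only for:
  b=True, d=False, l=False, n=False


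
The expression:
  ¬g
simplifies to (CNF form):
¬g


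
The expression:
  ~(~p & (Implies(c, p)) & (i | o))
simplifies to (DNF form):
c | p | (~i & ~o)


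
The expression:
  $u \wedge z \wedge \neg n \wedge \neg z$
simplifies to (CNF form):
$\text{False}$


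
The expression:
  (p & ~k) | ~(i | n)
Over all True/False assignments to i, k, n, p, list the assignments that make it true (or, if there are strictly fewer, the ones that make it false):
is true only for:
  i=False, k=False, n=False, p=False;
  i=False, k=False, n=False, p=True;
  i=False, k=False, n=True, p=True;
  i=False, k=True, n=False, p=False;
  i=False, k=True, n=False, p=True;
  i=True, k=False, n=False, p=True;
  i=True, k=False, n=True, p=True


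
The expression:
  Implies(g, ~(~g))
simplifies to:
True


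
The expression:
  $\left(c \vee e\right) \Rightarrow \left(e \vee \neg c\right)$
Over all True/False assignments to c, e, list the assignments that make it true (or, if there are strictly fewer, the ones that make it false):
is false only for:
  c=True, e=False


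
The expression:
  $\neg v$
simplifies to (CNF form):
$\neg v$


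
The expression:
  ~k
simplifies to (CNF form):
~k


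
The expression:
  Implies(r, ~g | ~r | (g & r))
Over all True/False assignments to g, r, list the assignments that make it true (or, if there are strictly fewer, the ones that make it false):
is always true.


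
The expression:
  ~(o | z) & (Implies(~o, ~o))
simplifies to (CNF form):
~o & ~z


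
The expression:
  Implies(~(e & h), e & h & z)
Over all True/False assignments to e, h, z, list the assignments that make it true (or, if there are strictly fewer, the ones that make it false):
is true only for:
  e=True, h=True, z=False;
  e=True, h=True, z=True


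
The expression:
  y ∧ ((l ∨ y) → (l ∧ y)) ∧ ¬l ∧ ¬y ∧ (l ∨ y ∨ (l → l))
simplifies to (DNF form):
False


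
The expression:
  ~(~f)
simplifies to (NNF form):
f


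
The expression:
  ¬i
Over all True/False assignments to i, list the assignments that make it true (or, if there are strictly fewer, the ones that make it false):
is true only for:
  i=False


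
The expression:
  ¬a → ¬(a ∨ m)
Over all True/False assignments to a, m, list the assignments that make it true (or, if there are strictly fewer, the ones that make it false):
is false only for:
  a=False, m=True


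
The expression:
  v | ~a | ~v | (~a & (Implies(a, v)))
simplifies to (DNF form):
True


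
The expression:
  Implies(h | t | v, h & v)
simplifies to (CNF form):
(h | ~t) & (h | ~v) & (v | ~h)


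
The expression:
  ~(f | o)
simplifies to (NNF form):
~f & ~o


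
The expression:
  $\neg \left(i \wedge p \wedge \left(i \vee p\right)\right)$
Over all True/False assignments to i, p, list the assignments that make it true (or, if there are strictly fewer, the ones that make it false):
is false only for:
  i=True, p=True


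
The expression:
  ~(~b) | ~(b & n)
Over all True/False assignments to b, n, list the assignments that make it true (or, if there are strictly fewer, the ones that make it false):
is always true.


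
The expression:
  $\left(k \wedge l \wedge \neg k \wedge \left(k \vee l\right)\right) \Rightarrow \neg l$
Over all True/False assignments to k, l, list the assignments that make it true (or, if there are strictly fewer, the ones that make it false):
is always true.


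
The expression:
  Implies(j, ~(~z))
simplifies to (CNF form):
z | ~j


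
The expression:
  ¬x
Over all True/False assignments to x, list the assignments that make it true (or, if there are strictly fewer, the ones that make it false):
is true only for:
  x=False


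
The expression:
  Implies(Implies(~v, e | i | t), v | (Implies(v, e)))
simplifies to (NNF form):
True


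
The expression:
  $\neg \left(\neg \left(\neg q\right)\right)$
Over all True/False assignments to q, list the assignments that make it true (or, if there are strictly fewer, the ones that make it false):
is true only for:
  q=False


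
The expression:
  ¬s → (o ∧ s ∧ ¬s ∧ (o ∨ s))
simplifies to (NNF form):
s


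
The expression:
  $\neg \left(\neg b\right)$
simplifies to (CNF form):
$b$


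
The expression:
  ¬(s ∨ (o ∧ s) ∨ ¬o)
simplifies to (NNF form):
o ∧ ¬s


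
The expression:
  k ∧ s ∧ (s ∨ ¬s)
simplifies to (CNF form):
k ∧ s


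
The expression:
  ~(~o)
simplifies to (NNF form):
o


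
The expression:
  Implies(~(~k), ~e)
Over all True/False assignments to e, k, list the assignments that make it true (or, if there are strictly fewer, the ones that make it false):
is false only for:
  e=True, k=True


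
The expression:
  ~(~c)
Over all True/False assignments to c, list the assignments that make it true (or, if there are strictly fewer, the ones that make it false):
is true only for:
  c=True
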